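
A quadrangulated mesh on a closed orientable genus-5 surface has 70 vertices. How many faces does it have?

78

χ = 2 − 2·5 = -8, and every face is a square so 4F = 2E.
V − E + F = -8 with E = 4F/2 gives 70 − (4/2 − 1)·F = -8, so F = 78 and E = 156.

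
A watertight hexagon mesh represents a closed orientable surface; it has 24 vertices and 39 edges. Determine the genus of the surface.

Every face is a hexagon and each edge borders two faces, so 6F = 2·39, giving F = 13.
χ = V − E + F = 24 − 39 + 13 = -2.
For a closed orientable surface χ = 2 − 2g, so g = (2 − (-2))/2 = 2.

2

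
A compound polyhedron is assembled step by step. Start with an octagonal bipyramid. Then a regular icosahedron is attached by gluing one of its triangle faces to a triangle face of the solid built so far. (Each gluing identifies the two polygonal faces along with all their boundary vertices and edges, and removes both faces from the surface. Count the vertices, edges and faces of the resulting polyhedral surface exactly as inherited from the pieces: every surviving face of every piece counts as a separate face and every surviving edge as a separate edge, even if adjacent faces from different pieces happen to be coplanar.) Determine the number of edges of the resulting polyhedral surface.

An octagonal bipyramid: V=10, E=24, F=16.
Attach a regular icosahedron (V=12, E=30, F=20) along a 3-gon: merge 3 vertices and 3 edges, delete both glued faces → V=19, E=51, F=34.
Check: V − E + F = 19 − 51 + 34 = 2.

51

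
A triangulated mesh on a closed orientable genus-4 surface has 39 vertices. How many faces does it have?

χ = 2 − 2·4 = -6, and every face is a triangle so 3F = 2E.
V − E + F = -6 with E = 3F/2 gives 39 − (3/2 − 1)·F = -6, so F = 90 and E = 135.

90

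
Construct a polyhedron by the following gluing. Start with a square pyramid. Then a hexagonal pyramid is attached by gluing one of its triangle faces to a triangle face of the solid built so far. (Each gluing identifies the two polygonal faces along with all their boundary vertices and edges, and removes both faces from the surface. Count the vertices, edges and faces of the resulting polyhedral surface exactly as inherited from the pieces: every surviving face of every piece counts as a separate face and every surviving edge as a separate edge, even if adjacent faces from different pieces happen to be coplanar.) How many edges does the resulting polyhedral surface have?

17

A square pyramid: V=5, E=8, F=5.
Attach a hexagonal pyramid (V=7, E=12, F=7) along a 3-gon: merge 3 vertices and 3 edges, delete both glued faces → V=9, E=17, F=10.
Check: V − E + F = 9 − 17 + 10 = 2.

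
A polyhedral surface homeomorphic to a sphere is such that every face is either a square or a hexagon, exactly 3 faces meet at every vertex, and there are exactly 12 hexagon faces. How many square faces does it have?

Let x be the number of squares; then F = 12 + x.
Edge–face incidences: 2E = 6·12 + 4·x = 72 + 4x.
Every vertex has degree 3, so 3V = 2E.
Euler: V − E + F = 2 ⇒ (2E)/3 − E + (12 + x) = 2.
Multiply by 6: 2·(2E) − 3·(2E) + 6·(12 + x) = 12, i.e. 72 + 6x − (72 + 4x) = 12.
Collecting terms: 2x = 12, so x = 6.
Then 2E = 72 + 4·6 = 96, so E = 48, V = 2E/3 = 32, F = 12 + 6 = 18.

6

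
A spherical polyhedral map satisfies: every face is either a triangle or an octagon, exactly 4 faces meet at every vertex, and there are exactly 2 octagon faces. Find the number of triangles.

Let x be the number of triangles; then F = 2 + x.
Edge–face incidences: 2E = 8·2 + 3·x = 16 + 3x.
Every vertex has degree 4, so 4V = 2E.
Euler: V − E + F = 2 ⇒ (2E)/4 − E + (2 + x) = 2.
Multiply by 8: 2·(2E) − 4·(2E) + 8·(2 + x) = 16, i.e. 16 + 8x − 2·(16 + 3x) = 16.
Collecting terms: 2x − 16 = 16, so 2x = 32, so x = 16.
Then 2E = 16 + 3·16 = 64, so E = 32, V = 2E/4 = 16, F = 2 + 16 = 18.

16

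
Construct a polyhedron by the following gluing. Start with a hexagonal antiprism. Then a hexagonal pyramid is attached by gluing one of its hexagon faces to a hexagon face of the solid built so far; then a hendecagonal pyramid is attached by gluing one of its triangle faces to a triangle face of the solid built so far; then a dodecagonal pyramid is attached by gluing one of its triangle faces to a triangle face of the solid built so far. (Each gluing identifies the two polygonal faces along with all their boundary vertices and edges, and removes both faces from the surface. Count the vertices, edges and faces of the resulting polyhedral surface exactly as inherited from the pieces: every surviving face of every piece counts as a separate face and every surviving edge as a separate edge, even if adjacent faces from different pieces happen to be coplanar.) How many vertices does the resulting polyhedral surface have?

A hexagonal antiprism: V=12, E=24, F=14.
Attach a hexagonal pyramid (V=7, E=12, F=7) along a 6-gon: merge 6 vertices and 6 edges, delete both glued faces → V=13, E=30, F=19.
Attach a hendecagonal pyramid (V=12, E=22, F=12) along a 3-gon: merge 3 vertices and 3 edges, delete both glued faces → V=22, E=49, F=29.
Attach a dodecagonal pyramid (V=13, E=24, F=13) along a 3-gon: merge 3 vertices and 3 edges, delete both glued faces → V=32, E=70, F=40.
Check: V − E + F = 32 − 70 + 40 = 2.

32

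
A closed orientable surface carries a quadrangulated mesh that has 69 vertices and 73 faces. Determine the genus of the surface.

Every face is a square, so 2E = 4·73 = 292, giving E = 146.
χ = V − E + F = 69 − 146 + 73 = -4.
For a closed orientable surface χ = 2 − 2g, so g = (2 − (-4))/2 = 3.

3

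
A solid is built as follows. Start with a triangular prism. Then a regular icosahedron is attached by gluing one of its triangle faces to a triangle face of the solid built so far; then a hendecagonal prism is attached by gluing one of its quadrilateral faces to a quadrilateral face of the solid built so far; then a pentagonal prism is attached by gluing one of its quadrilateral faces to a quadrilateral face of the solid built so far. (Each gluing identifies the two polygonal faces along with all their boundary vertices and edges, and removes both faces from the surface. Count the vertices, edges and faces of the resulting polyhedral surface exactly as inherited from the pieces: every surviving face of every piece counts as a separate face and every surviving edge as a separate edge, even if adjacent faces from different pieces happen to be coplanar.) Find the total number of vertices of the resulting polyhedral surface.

39

A triangular prism: V=6, E=9, F=5.
Attach a regular icosahedron (V=12, E=30, F=20) along a 3-gon: merge 3 vertices and 3 edges, delete both glued faces → V=15, E=36, F=23.
Attach a hendecagonal prism (V=22, E=33, F=13) along a 4-gon: merge 4 vertices and 4 edges, delete both glued faces → V=33, E=65, F=34.
Attach a pentagonal prism (V=10, E=15, F=7) along a 4-gon: merge 4 vertices and 4 edges, delete both glued faces → V=39, E=76, F=39.
Check: V − E + F = 39 − 76 + 39 = 2.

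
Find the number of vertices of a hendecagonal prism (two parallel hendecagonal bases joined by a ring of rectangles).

22

A prism on an n-gon has two n-gon bases and n rectangular sides: V = 2·11 = 22, E = 3·11 = 33, F = 11 + 2 = 13.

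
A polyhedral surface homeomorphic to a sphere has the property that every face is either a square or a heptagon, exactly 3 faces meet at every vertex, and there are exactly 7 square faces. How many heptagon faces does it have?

Let x be the number of heptagons; then F = 7 + x.
Edge–face incidences: 2E = 4·7 + 7·x = 28 + 7x.
Every vertex has degree 3, so 3V = 2E.
Euler: V − E + F = 2 ⇒ (2E)/3 − E + (7 + x) = 2.
Multiply by 6: 2·(2E) − 3·(2E) + 6·(7 + x) = 12, i.e. 42 + 6x − (28 + 7x) = 12.
Collecting terms: −x + 14 = 12, so −x = −2, so x = 2.
Then 2E = 28 + 7·2 = 42, so E = 21, V = 2E/3 = 14, F = 7 + 2 = 9.

2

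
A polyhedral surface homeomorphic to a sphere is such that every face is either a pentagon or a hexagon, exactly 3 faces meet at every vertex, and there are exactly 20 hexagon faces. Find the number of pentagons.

12

Let x be the number of pentagons; then F = 20 + x.
Edge–face incidences: 2E = 6·20 + 5·x = 120 + 5x.
Every vertex has degree 3, so 3V = 2E.
Euler: V − E + F = 2 ⇒ (2E)/3 − E + (20 + x) = 2.
Multiply by 6: 2·(2E) − 3·(2E) + 6·(20 + x) = 12, i.e. 120 + 6x − (120 + 5x) = 12.
Collecting terms: x = 12.
Then 2E = 120 + 5·12 = 180, so E = 90, V = 2E/3 = 60, F = 20 + 12 = 32.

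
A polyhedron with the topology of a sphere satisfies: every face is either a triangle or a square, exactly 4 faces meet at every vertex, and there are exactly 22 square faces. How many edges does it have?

56

Let x be the number of triangles; then F = 22 + x.
Edge–face incidences: 2E = 4·22 + 3·x = 88 + 3x.
Every vertex has degree 4, so 4V = 2E.
Euler: V − E + F = 2 ⇒ (2E)/4 − E + (22 + x) = 2.
Multiply by 8: 2·(2E) − 4·(2E) + 8·(22 + x) = 16, i.e. 176 + 8x − 2·(88 + 3x) = 16.
Collecting terms: 2x = 16, so x = 8.
Then 2E = 88 + 3·8 = 112, so E = 56, V = 2E/4 = 28, F = 22 + 8 = 30.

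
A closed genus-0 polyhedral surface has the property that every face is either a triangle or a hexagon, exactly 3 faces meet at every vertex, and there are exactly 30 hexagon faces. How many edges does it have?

96

Let x be the number of triangles; then F = 30 + x.
Edge–face incidences: 2E = 6·30 + 3·x = 180 + 3x.
Every vertex has degree 3, so 3V = 2E.
Euler: V − E + F = 2 ⇒ (2E)/3 − E + (30 + x) = 2.
Multiply by 6: 2·(2E) − 3·(2E) + 6·(30 + x) = 12, i.e. 180 + 6x − (180 + 3x) = 12.
Collecting terms: 3x = 12, so x = 4.
Then 2E = 180 + 3·4 = 192, so E = 96, V = 2E/3 = 64, F = 30 + 4 = 34.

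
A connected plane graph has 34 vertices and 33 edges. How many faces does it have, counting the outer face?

Euler's formula for a connected plane graph: V − E + F = 2, so F = 2 − 34 + 33 = 1.

1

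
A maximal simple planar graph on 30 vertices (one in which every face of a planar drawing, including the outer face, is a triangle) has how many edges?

84

In a plane triangulation 3F = 2E and V − E + F = 2, so E = 3V − 6 = 3·30 − 6 = 84.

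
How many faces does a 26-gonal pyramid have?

27

A pyramid on an n-gon base has one n-gon and n triangles: V = 26 + 1 = 27, E = 2·26 = 52, F = 26 + 1 = 27.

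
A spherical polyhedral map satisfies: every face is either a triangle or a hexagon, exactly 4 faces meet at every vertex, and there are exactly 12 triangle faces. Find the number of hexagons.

Let x be the number of hexagons; then F = 12 + x.
Edge–face incidences: 2E = 3·12 + 6·x = 36 + 6x.
Every vertex has degree 4, so 4V = 2E.
Euler: V − E + F = 2 ⇒ (2E)/4 − E + (12 + x) = 2.
Multiply by 8: 2·(2E) − 4·(2E) + 8·(12 + x) = 16, i.e. 96 + 8x − 2·(36 + 6x) = 16.
Collecting terms: −4x + 24 = 16, so −4x = −8, so x = 2.
Then 2E = 36 + 6·2 = 48, so E = 24, V = 2E/4 = 12, F = 12 + 2 = 14.

2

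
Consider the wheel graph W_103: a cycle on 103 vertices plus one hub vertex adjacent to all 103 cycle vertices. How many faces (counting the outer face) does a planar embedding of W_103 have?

104

W_103 has V = 103 + 1 = 104 vertices and E = 2·103 = 206 edges.
By Euler's formula F = 2 − V + E = 2 − 104 + 206 = 104.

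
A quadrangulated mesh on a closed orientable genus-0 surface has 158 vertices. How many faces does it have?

χ = 2 − 2·0 = 2, and every face is a square so 4F = 2E.
V − E + F = 2 with E = 4F/2 gives 158 − (4/2 − 1)·F = 2, so F = 156 and E = 312.

156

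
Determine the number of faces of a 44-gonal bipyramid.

88

A bipyramid over an n-gon has 2n triangular faces and n + 2 vertices: V = 44 + 2 = 46, E = 3·44 = 132, F = 2·44 = 88.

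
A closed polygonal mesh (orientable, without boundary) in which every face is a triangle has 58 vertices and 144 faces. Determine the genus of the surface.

8

Every face is a triangle, so 2E = 3·144 = 432, giving E = 216.
χ = V − E + F = 58 − 216 + 144 = -14.
For a closed orientable surface χ = 2 − 2g, so g = (2 − (-14))/2 = 8.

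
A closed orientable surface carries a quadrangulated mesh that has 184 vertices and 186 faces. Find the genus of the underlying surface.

Every face is a square, so 2E = 4·186 = 744, giving E = 372.
χ = V − E + F = 184 − 372 + 186 = -2.
For a closed orientable surface χ = 2 − 2g, so g = (2 − (-2))/2 = 2.

2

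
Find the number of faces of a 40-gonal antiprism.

An antiprism on an n-gon has two n-gon caps and 2n triangles: V = 2·40 = 80, E = 4·40 = 160, F = 2·40 + 2 = 82.
Check: V − E + F = 80 − 160 + 82 = 2.

82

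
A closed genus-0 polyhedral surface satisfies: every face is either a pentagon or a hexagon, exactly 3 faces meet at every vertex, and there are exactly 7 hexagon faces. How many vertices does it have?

34

Let x be the number of pentagons; then F = 7 + x.
Edge–face incidences: 2E = 6·7 + 5·x = 42 + 5x.
Every vertex has degree 3, so 3V = 2E.
Euler: V − E + F = 2 ⇒ (2E)/3 − E + (7 + x) = 2.
Multiply by 6: 2·(2E) − 3·(2E) + 6·(7 + x) = 12, i.e. 42 + 6x − (42 + 5x) = 12.
Collecting terms: x = 12.
Then 2E = 42 + 5·12 = 102, so E = 51, V = 2E/3 = 34, F = 7 + 12 = 19.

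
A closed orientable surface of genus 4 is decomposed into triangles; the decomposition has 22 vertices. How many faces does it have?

χ = 2 − 2·4 = -6, and every face is a triangle so 3F = 2E.
V − E + F = -6 with E = 3F/2 gives 22 − (3/2 − 1)·F = -6, so F = 56 and E = 84.

56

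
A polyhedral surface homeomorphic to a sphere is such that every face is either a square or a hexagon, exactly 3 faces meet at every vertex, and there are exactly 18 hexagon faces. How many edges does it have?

66

Let x be the number of squares; then F = 18 + x.
Edge–face incidences: 2E = 6·18 + 4·x = 108 + 4x.
Every vertex has degree 3, so 3V = 2E.
Euler: V − E + F = 2 ⇒ (2E)/3 − E + (18 + x) = 2.
Multiply by 6: 2·(2E) − 3·(2E) + 6·(18 + x) = 12, i.e. 108 + 6x − (108 + 4x) = 12.
Collecting terms: 2x = 12, so x = 6.
Then 2E = 108 + 4·6 = 132, so E = 66, V = 2E/3 = 44, F = 18 + 6 = 24.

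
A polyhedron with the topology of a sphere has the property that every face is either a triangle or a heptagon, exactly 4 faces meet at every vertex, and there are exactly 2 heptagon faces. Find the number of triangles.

Let x be the number of triangles; then F = 2 + x.
Edge–face incidences: 2E = 7·2 + 3·x = 14 + 3x.
Every vertex has degree 4, so 4V = 2E.
Euler: V − E + F = 2 ⇒ (2E)/4 − E + (2 + x) = 2.
Multiply by 8: 2·(2E) − 4·(2E) + 8·(2 + x) = 16, i.e. 16 + 8x − 2·(14 + 3x) = 16.
Collecting terms: 2x − 12 = 16, so 2x = 28, so x = 14.
Then 2E = 14 + 3·14 = 56, so E = 28, V = 2E/4 = 14, F = 2 + 14 = 16.

14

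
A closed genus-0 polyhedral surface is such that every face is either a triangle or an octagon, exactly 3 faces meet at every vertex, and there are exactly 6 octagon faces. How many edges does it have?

Let x be the number of triangles; then F = 6 + x.
Edge–face incidences: 2E = 8·6 + 3·x = 48 + 3x.
Every vertex has degree 3, so 3V = 2E.
Euler: V − E + F = 2 ⇒ (2E)/3 − E + (6 + x) = 2.
Multiply by 6: 2·(2E) − 3·(2E) + 6·(6 + x) = 12, i.e. 36 + 6x − (48 + 3x) = 12.
Collecting terms: 3x − 12 = 12, so 3x = 24, so x = 8.
Then 2E = 48 + 3·8 = 72, so E = 36, V = 2E/3 = 24, F = 6 + 8 = 14.

36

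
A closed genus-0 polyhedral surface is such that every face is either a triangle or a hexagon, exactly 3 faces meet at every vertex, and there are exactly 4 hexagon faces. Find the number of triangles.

4

Let x be the number of triangles; then F = 4 + x.
Edge–face incidences: 2E = 6·4 + 3·x = 24 + 3x.
Every vertex has degree 3, so 3V = 2E.
Euler: V − E + F = 2 ⇒ (2E)/3 − E + (4 + x) = 2.
Multiply by 6: 2·(2E) − 3·(2E) + 6·(4 + x) = 12, i.e. 24 + 6x − (24 + 3x) = 12.
Collecting terms: 3x = 12, so x = 4.
Then 2E = 24 + 3·4 = 36, so E = 18, V = 2E/3 = 12, F = 4 + 4 = 8.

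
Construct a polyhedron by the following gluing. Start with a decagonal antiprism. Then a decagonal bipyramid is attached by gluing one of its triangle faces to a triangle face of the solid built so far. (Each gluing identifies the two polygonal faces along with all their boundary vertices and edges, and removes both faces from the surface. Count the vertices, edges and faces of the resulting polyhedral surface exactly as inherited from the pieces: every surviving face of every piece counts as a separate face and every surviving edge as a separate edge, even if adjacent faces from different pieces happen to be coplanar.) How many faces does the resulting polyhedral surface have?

40

A decagonal antiprism: V=20, E=40, F=22.
Attach a decagonal bipyramid (V=12, E=30, F=20) along a 3-gon: merge 3 vertices and 3 edges, delete both glued faces → V=29, E=67, F=40.
Check: V − E + F = 29 − 67 + 40 = 2.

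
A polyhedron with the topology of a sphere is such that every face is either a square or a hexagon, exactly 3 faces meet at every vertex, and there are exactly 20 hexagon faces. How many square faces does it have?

Let x be the number of squares; then F = 20 + x.
Edge–face incidences: 2E = 6·20 + 4·x = 120 + 4x.
Every vertex has degree 3, so 3V = 2E.
Euler: V − E + F = 2 ⇒ (2E)/3 − E + (20 + x) = 2.
Multiply by 6: 2·(2E) − 3·(2E) + 6·(20 + x) = 12, i.e. 120 + 6x − (120 + 4x) = 12.
Collecting terms: 2x = 12, so x = 6.
Then 2E = 120 + 4·6 = 144, so E = 72, V = 2E/3 = 48, F = 20 + 6 = 26.

6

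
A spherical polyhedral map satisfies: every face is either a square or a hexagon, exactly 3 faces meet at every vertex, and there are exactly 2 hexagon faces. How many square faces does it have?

Let x be the number of squares; then F = 2 + x.
Edge–face incidences: 2E = 6·2 + 4·x = 12 + 4x.
Every vertex has degree 3, so 3V = 2E.
Euler: V − E + F = 2 ⇒ (2E)/3 − E + (2 + x) = 2.
Multiply by 6: 2·(2E) − 3·(2E) + 6·(2 + x) = 12, i.e. 12 + 6x − (12 + 4x) = 12.
Collecting terms: 2x = 12, so x = 6.
Then 2E = 12 + 4·6 = 36, so E = 18, V = 2E/3 = 12, F = 2 + 6 = 8.

6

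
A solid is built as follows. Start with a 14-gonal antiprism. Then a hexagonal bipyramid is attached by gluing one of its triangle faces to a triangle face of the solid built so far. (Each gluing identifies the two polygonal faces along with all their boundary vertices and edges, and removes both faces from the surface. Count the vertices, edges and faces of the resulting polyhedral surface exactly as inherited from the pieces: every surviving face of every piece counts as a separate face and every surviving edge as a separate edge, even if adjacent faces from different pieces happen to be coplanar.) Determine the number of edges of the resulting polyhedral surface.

71

A 14-gonal antiprism: V=28, E=56, F=30.
Attach a hexagonal bipyramid (V=8, E=18, F=12) along a 3-gon: merge 3 vertices and 3 edges, delete both glued faces → V=33, E=71, F=40.
Check: V − E + F = 33 − 71 + 40 = 2.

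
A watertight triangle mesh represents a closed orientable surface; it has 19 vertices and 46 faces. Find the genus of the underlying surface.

3

Every face is a triangle, so 2E = 3·46 = 138, giving E = 69.
χ = V − E + F = 19 − 69 + 46 = -4.
For a closed orientable surface χ = 2 − 2g, so g = (2 − (-4))/2 = 3.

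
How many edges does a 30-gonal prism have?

90

A prism on an n-gon has two n-gon bases and n rectangular sides: V = 2·30 = 60, E = 3·30 = 90, F = 30 + 2 = 32.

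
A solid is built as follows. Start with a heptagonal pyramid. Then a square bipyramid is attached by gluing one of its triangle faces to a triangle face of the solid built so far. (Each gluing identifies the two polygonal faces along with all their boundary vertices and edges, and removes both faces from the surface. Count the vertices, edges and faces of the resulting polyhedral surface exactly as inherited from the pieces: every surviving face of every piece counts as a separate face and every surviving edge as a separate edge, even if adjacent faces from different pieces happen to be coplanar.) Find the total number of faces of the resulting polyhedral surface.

14

A heptagonal pyramid: V=8, E=14, F=8.
Attach a square bipyramid (V=6, E=12, F=8) along a 3-gon: merge 3 vertices and 3 edges, delete both glued faces → V=11, E=23, F=14.
Check: V − E + F = 11 − 23 + 14 = 2.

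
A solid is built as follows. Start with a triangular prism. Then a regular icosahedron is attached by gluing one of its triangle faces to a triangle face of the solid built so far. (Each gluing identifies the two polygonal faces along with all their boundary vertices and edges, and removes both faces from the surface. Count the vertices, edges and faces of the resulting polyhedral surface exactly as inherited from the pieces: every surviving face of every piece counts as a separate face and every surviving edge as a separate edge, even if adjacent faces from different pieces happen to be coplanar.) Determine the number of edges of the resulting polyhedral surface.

A triangular prism: V=6, E=9, F=5.
Attach a regular icosahedron (V=12, E=30, F=20) along a 3-gon: merge 3 vertices and 3 edges, delete both glued faces → V=15, E=36, F=23.
Check: V − E + F = 15 − 36 + 23 = 2.

36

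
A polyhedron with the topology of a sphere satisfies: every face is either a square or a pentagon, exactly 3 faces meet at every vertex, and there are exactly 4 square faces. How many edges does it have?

Let x be the number of pentagons; then F = 4 + x.
Edge–face incidences: 2E = 4·4 + 5·x = 16 + 5x.
Every vertex has degree 3, so 3V = 2E.
Euler: V − E + F = 2 ⇒ (2E)/3 − E + (4 + x) = 2.
Multiply by 6: 2·(2E) − 3·(2E) + 6·(4 + x) = 12, i.e. 24 + 6x − (16 + 5x) = 12.
Collecting terms: x + 8 = 12, so x = 4.
Then 2E = 16 + 5·4 = 36, so E = 18, V = 2E/3 = 12, F = 4 + 4 = 8.

18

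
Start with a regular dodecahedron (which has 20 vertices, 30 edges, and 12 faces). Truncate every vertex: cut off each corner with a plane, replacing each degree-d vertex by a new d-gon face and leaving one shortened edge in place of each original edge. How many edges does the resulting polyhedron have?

Truncation replaces each original edge-end by a new vertex, so V′ = 2E = 60.
Each original edge survives, and each old vertex of degree d contributes d new edges; summing degrees gives Σd = 2E, so E′ = E + 2E = 3E = 90.
Each original face survives and each original vertex becomes one new face: F′ = F + V = 32.

90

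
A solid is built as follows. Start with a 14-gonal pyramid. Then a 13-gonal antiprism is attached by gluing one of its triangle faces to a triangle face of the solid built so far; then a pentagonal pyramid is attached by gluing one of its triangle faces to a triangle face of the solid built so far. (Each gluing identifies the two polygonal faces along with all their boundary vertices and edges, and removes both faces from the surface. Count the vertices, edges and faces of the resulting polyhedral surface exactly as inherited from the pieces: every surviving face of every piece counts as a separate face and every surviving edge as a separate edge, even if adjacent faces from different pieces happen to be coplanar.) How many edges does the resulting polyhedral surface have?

A 14-gonal pyramid: V=15, E=28, F=15.
Attach a 13-gonal antiprism (V=26, E=52, F=28) along a 3-gon: merge 3 vertices and 3 edges, delete both glued faces → V=38, E=77, F=41.
Attach a pentagonal pyramid (V=6, E=10, F=6) along a 3-gon: merge 3 vertices and 3 edges, delete both glued faces → V=41, E=84, F=45.
Check: V − E + F = 41 − 84 + 45 = 2.

84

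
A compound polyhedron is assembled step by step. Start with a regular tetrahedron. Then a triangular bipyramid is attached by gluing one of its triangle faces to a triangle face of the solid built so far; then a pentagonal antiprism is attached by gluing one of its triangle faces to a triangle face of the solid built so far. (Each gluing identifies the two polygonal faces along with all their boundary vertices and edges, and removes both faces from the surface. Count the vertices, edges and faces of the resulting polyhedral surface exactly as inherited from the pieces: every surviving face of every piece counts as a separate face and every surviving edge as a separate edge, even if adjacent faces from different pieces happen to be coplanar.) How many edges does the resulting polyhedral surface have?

29

A regular tetrahedron: V=4, E=6, F=4.
Attach a triangular bipyramid (V=5, E=9, F=6) along a 3-gon: merge 3 vertices and 3 edges, delete both glued faces → V=6, E=12, F=8.
Attach a pentagonal antiprism (V=10, E=20, F=12) along a 3-gon: merge 3 vertices and 3 edges, delete both glued faces → V=13, E=29, F=18.
Check: V − E + F = 13 − 29 + 18 = 2.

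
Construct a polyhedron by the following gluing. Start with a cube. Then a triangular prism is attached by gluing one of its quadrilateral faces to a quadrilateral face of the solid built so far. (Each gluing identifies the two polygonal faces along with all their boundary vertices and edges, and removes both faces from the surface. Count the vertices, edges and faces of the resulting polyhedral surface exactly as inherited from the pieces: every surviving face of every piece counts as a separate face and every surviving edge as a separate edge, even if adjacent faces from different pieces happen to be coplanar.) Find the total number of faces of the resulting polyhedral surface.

9

A cube: V=8, E=12, F=6.
Attach a triangular prism (V=6, E=9, F=5) along a 4-gon: merge 4 vertices and 4 edges, delete both glued faces → V=10, E=17, F=9.
Check: V − E + F = 10 − 17 + 9 = 2.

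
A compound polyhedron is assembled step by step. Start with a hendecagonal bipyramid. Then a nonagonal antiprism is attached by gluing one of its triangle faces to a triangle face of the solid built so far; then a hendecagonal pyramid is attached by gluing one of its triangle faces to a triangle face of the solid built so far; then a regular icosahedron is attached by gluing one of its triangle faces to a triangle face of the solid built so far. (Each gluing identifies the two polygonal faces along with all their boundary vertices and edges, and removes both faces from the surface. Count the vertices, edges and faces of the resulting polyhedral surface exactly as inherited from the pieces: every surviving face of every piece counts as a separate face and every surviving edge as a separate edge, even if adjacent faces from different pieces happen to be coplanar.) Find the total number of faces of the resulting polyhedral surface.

A hendecagonal bipyramid: V=13, E=33, F=22.
Attach a nonagonal antiprism (V=18, E=36, F=20) along a 3-gon: merge 3 vertices and 3 edges, delete both glued faces → V=28, E=66, F=40.
Attach a hendecagonal pyramid (V=12, E=22, F=12) along a 3-gon: merge 3 vertices and 3 edges, delete both glued faces → V=37, E=85, F=50.
Attach a regular icosahedron (V=12, E=30, F=20) along a 3-gon: merge 3 vertices and 3 edges, delete both glued faces → V=46, E=112, F=68.
Check: V − E + F = 46 − 112 + 68 = 2.

68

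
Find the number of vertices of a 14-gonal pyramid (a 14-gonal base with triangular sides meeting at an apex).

15

A pyramid on an n-gon base has one n-gon and n triangles: V = 14 + 1 = 15, E = 2·14 = 28, F = 14 + 1 = 15.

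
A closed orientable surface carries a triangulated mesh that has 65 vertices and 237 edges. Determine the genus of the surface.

Every face is a triangle and each edge borders two faces, so 3F = 2·237, giving F = 158.
χ = V − E + F = 65 − 237 + 158 = -14.
For a closed orientable surface χ = 2 − 2g, so g = (2 − (-14))/2 = 8.

8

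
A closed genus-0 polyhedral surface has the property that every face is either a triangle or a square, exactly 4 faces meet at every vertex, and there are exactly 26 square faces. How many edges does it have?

64

Let x be the number of triangles; then F = 26 + x.
Edge–face incidences: 2E = 4·26 + 3·x = 104 + 3x.
Every vertex has degree 4, so 4V = 2E.
Euler: V − E + F = 2 ⇒ (2E)/4 − E + (26 + x) = 2.
Multiply by 8: 2·(2E) − 4·(2E) + 8·(26 + x) = 16, i.e. 208 + 8x − 2·(104 + 3x) = 16.
Collecting terms: 2x = 16, so x = 8.
Then 2E = 104 + 3·8 = 128, so E = 64, V = 2E/4 = 32, F = 26 + 8 = 34.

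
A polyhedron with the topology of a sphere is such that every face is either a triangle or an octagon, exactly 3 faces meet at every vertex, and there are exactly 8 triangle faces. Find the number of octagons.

Let x be the number of octagons; then F = 8 + x.
Edge–face incidences: 2E = 3·8 + 8·x = 24 + 8x.
Every vertex has degree 3, so 3V = 2E.
Euler: V − E + F = 2 ⇒ (2E)/3 − E + (8 + x) = 2.
Multiply by 6: 2·(2E) − 3·(2E) + 6·(8 + x) = 12, i.e. 48 + 6x − (24 + 8x) = 12.
Collecting terms: −2x + 24 = 12, so −2x = −12, so x = 6.
Then 2E = 24 + 8·6 = 72, so E = 36, V = 2E/3 = 24, F = 8 + 6 = 14.

6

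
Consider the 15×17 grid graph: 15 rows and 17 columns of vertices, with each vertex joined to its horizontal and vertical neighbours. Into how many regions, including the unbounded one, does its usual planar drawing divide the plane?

The grid has V = 15·17 = 255 vertices and E = 15·16 + 17·14 = 478 edges.
F = 2 − V + E = 2 − 255 + 478 = 225.

225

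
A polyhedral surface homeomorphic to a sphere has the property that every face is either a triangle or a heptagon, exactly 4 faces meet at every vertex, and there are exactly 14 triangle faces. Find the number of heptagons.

2

Let x be the number of heptagons; then F = 14 + x.
Edge–face incidences: 2E = 3·14 + 7·x = 42 + 7x.
Every vertex has degree 4, so 4V = 2E.
Euler: V − E + F = 2 ⇒ (2E)/4 − E + (14 + x) = 2.
Multiply by 8: 2·(2E) − 4·(2E) + 8·(14 + x) = 16, i.e. 112 + 8x − 2·(42 + 7x) = 16.
Collecting terms: −6x + 28 = 16, so −6x = −12, so x = 2.
Then 2E = 42 + 7·2 = 56, so E = 28, V = 2E/4 = 14, F = 14 + 2 = 16.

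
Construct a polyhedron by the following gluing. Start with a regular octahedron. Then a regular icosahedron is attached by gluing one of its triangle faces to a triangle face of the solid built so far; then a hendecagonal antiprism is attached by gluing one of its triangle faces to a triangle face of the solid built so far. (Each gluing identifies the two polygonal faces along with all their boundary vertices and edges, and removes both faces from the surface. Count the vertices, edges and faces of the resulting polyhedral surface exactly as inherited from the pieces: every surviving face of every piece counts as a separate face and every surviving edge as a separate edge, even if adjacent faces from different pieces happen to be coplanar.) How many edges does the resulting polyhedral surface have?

A regular octahedron: V=6, E=12, F=8.
Attach a regular icosahedron (V=12, E=30, F=20) along a 3-gon: merge 3 vertices and 3 edges, delete both glued faces → V=15, E=39, F=26.
Attach a hendecagonal antiprism (V=22, E=44, F=24) along a 3-gon: merge 3 vertices and 3 edges, delete both glued faces → V=34, E=80, F=48.
Check: V − E + F = 34 − 80 + 48 = 2.

80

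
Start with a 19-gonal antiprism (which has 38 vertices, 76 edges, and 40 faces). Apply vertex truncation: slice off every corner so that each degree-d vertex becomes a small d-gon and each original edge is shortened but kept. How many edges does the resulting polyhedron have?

228

Truncation replaces each original edge-end by a new vertex, so V′ = 2E = 152.
Each original edge survives, and each old vertex of degree d contributes d new edges; summing degrees gives Σd = 2E, so E′ = E + 2E = 3E = 228.
Each original face survives and each original vertex becomes one new face: F′ = F + V = 78.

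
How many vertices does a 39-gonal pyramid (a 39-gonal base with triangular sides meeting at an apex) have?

40

A pyramid on an n-gon base has one n-gon and n triangles: V = 39 + 1 = 40, E = 2·39 = 78, F = 39 + 1 = 40.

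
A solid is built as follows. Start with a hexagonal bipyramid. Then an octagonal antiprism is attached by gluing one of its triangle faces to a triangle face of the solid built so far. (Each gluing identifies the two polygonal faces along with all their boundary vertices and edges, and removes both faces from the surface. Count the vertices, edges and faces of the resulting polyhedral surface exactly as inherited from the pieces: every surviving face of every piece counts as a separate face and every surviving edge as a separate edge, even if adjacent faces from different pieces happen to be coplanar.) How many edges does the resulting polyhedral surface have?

47

A hexagonal bipyramid: V=8, E=18, F=12.
Attach an octagonal antiprism (V=16, E=32, F=18) along a 3-gon: merge 3 vertices and 3 edges, delete both glued faces → V=21, E=47, F=28.
Check: V − E + F = 21 − 47 + 28 = 2.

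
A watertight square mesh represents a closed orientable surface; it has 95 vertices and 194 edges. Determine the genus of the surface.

2

Every face is a square and each edge borders two faces, so 4F = 2·194, giving F = 97.
χ = V − E + F = 95 − 194 + 97 = -2.
For a closed orientable surface χ = 2 − 2g, so g = (2 − (-2))/2 = 2.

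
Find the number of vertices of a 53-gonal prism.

A prism on an n-gon has two n-gon bases and n rectangular sides: V = 2·53 = 106, E = 3·53 = 159, F = 53 + 2 = 55.

106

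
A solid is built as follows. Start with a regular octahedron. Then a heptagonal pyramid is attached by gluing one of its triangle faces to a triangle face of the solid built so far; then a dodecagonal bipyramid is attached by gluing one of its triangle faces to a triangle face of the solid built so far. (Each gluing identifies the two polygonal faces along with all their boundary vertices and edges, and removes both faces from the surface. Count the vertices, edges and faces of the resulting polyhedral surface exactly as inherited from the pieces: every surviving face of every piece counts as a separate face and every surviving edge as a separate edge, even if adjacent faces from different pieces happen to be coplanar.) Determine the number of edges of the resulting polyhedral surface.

A regular octahedron: V=6, E=12, F=8.
Attach a heptagonal pyramid (V=8, E=14, F=8) along a 3-gon: merge 3 vertices and 3 edges, delete both glued faces → V=11, E=23, F=14.
Attach a dodecagonal bipyramid (V=14, E=36, F=24) along a 3-gon: merge 3 vertices and 3 edges, delete both glued faces → V=22, E=56, F=36.
Check: V − E + F = 22 − 56 + 36 = 2.

56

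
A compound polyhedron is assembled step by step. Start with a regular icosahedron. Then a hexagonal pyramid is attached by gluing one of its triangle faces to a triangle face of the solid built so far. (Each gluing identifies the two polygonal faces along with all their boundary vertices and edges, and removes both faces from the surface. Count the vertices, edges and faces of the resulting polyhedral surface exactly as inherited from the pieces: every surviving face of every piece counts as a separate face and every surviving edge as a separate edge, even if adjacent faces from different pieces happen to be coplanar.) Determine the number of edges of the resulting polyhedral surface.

A regular icosahedron: V=12, E=30, F=20.
Attach a hexagonal pyramid (V=7, E=12, F=7) along a 3-gon: merge 3 vertices and 3 edges, delete both glued faces → V=16, E=39, F=25.
Check: V − E + F = 16 − 39 + 25 = 2.

39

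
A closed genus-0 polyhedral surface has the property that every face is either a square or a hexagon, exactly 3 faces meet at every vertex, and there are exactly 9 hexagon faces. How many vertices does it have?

26

Let x be the number of squares; then F = 9 + x.
Edge–face incidences: 2E = 6·9 + 4·x = 54 + 4x.
Every vertex has degree 3, so 3V = 2E.
Euler: V − E + F = 2 ⇒ (2E)/3 − E + (9 + x) = 2.
Multiply by 6: 2·(2E) − 3·(2E) + 6·(9 + x) = 12, i.e. 54 + 6x − (54 + 4x) = 12.
Collecting terms: 2x = 12, so x = 6.
Then 2E = 54 + 4·6 = 78, so E = 39, V = 2E/3 = 26, F = 9 + 6 = 15.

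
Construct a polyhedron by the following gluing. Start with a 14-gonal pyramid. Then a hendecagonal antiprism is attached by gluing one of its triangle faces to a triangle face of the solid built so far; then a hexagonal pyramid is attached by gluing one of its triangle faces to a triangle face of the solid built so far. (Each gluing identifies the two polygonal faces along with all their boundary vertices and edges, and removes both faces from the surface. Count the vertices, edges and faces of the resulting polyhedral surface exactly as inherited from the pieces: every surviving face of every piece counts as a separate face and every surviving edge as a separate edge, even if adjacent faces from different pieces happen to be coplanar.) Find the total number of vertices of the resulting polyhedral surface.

A 14-gonal pyramid: V=15, E=28, F=15.
Attach a hendecagonal antiprism (V=22, E=44, F=24) along a 3-gon: merge 3 vertices and 3 edges, delete both glued faces → V=34, E=69, F=37.
Attach a hexagonal pyramid (V=7, E=12, F=7) along a 3-gon: merge 3 vertices and 3 edges, delete both glued faces → V=38, E=78, F=42.
Check: V − E + F = 38 − 78 + 42 = 2.

38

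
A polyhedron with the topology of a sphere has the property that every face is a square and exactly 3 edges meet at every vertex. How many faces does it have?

Each face has 4 edges and each edge borders two faces, so 2E = 4F.
Each vertex has degree 3, so 3V = 2E and hence V = 4F/3.
Euler: V − E + F = 2 ⇒ (4F/3) − (4F/2) + F = 2.
Multiply by 6: (8 − 12 + 6)F = 12, i.e. 2F = 12.
So F = 6, E = 4·6/2 = 12, V = 4·6/3 = 8.

6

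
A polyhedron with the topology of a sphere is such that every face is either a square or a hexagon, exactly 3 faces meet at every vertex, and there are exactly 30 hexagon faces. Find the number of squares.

6

Let x be the number of squares; then F = 30 + x.
Edge–face incidences: 2E = 6·30 + 4·x = 180 + 4x.
Every vertex has degree 3, so 3V = 2E.
Euler: V − E + F = 2 ⇒ (2E)/3 − E + (30 + x) = 2.
Multiply by 6: 2·(2E) − 3·(2E) + 6·(30 + x) = 12, i.e. 180 + 6x − (180 + 4x) = 12.
Collecting terms: 2x = 12, so x = 6.
Then 2E = 180 + 4·6 = 204, so E = 102, V = 2E/3 = 68, F = 30 + 6 = 36.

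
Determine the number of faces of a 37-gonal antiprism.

An antiprism on an n-gon has two n-gon caps and 2n triangles: V = 2·37 = 74, E = 4·37 = 148, F = 2·37 + 2 = 76.

76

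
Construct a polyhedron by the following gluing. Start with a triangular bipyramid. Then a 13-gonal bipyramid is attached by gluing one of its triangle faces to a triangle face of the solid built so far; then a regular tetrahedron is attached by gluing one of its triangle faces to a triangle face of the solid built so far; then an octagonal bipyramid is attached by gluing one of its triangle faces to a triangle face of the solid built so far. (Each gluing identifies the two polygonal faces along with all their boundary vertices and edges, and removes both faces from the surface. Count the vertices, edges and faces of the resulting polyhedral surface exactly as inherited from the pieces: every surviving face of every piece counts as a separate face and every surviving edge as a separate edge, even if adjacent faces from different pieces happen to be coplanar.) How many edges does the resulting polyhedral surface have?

69

A triangular bipyramid: V=5, E=9, F=6.
Attach a 13-gonal bipyramid (V=15, E=39, F=26) along a 3-gon: merge 3 vertices and 3 edges, delete both glued faces → V=17, E=45, F=30.
Attach a regular tetrahedron (V=4, E=6, F=4) along a 3-gon: merge 3 vertices and 3 edges, delete both glued faces → V=18, E=48, F=32.
Attach an octagonal bipyramid (V=10, E=24, F=16) along a 3-gon: merge 3 vertices and 3 edges, delete both glued faces → V=25, E=69, F=46.
Check: V − E + F = 25 − 69 + 46 = 2.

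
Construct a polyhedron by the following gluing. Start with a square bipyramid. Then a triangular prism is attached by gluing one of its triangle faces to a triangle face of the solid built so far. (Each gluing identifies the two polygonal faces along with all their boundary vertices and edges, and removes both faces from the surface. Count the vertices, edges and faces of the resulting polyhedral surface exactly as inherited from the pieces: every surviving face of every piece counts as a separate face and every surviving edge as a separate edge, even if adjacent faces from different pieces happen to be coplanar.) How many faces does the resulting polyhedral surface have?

A square bipyramid: V=6, E=12, F=8.
Attach a triangular prism (V=6, E=9, F=5) along a 3-gon: merge 3 vertices and 3 edges, delete both glued faces → V=9, E=18, F=11.
Check: V − E + F = 9 − 18 + 11 = 2.

11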